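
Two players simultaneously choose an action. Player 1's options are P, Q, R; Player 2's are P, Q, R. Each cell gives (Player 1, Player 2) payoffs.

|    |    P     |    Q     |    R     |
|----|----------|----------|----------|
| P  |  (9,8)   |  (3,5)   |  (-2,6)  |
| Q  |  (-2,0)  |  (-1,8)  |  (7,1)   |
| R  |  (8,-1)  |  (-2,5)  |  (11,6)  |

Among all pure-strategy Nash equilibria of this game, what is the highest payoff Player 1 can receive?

Both P is a pure NE (Player 1: 9 ≥ 8; Player 2: 8 ≥ 6). Player 1 gets 9.
Both R is a pure NE (Player 1: 11 ≥ 7; Player 2: 6 ≥ 5). Player 1 gets 11.
Every other cell has a profitable deviation for at least one player. Highest of {9, 11} is 11.

11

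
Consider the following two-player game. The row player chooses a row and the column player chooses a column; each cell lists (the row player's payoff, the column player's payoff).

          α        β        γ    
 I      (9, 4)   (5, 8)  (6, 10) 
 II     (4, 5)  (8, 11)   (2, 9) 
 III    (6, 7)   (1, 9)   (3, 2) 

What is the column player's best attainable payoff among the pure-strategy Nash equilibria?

(I, γ) is a pure NE (the row player: 6 ≥ 3; the column player: 10 ≥ 8). The column player gets 10.
(II, β) is a pure NE (the row player: 8 ≥ 5; the column player: 11 ≥ 9). The column player gets 11.
Every other cell has a profitable deviation for at least one player. Highest of {10, 11} is 11.

11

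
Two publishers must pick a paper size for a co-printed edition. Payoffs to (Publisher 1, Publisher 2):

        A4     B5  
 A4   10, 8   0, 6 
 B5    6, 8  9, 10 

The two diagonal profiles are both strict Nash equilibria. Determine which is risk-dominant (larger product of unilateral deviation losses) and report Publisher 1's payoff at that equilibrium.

At both A4: Publisher 1 loses 10 − 6 = 4 by deviating; Publisher 2 loses 8 − 6 = 2. Product = 4·2 = 8.
At both B5: Publisher 1 loses 9 − 0 = 9 by deviating; Publisher 2 loses 10 − 8 = 2. Product = 9·2 = 18.
18 > 8, so both B5 is risk-dominant. Publisher 1's payoff there is 9.

9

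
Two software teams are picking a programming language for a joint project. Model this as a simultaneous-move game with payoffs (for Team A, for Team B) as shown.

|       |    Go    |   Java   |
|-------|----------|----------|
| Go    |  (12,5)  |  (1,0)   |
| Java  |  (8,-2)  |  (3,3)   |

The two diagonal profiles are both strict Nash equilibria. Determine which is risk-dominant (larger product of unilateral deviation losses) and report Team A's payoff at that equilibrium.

At both Go: Team A loses 12 − 8 = 4 by deviating; Team B loses 5 − 0 = 5. Product = 4·5 = 20.
At both Java: Team A loses 3 − 1 = 2 by deviating; Team B loses 3 − (-2) = 5. Product = 2·5 = 10.
20 > 10, so both Go is risk-dominant. Team A's payoff there is 12.

12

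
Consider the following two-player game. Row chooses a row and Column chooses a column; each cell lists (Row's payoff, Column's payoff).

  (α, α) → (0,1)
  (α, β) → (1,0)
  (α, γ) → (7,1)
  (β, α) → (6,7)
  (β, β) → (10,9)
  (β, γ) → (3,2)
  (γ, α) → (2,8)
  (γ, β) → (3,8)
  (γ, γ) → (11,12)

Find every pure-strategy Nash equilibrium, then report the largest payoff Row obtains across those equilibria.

11

Both β is a pure NE (Row: 10 ≥ 3; Column: 9 ≥ 7). Row gets 10.
Both γ is a pure NE (Row: 11 ≥ 7; Column: 12 ≥ 8). Row gets 11.
Every other cell has a profitable deviation for at least one player. Highest of {10, 11} is 11.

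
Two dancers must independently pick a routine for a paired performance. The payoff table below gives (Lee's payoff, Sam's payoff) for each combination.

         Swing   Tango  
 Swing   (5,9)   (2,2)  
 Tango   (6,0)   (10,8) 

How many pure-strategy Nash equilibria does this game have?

Both Tango: Lee gets 10 (best alternative 2); Sam gets 8 (best alternative 0). Neither deviates — NE.
Both Swing is not a NE: Lee would switch to Tango (6 > 5).
No other cell survives both best-response checks, so there is 1 pure NE.

1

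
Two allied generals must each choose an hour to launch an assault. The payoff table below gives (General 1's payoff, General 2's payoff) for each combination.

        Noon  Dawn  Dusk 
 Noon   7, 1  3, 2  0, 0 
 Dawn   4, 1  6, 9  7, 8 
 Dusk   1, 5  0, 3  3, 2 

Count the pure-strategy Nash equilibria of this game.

Both Dawn: General 1 gets 6 (best alternative 3); General 2 gets 9 (best alternative 8). Neither deviates — NE.
Both Dusk is not a NE: General 1 would switch to Dawn (7 > 3).
No other cell survives both best-response checks, so there is 1 pure NE.

1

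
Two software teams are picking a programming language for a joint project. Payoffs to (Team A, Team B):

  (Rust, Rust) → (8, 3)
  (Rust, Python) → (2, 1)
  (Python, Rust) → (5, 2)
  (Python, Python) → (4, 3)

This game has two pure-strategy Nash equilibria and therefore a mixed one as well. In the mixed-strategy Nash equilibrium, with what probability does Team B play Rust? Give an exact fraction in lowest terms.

2/5

Team B's mix q on Rust must make Team A indifferent between Rust and Python.
Team A's payoff from Rust: 8q + 2(1−q). From Python: 5q + 4(1−q).
Set equal: 3q = 2(1−q) → q = 2/5.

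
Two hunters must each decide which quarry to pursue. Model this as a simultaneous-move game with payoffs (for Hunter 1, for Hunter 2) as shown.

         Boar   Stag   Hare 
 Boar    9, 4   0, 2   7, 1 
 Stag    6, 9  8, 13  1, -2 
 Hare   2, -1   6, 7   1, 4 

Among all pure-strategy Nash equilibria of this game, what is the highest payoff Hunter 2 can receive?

13

Both Boar is a pure NE (Hunter 1: 9 ≥ 6; Hunter 2: 4 ≥ 2). Hunter 2 gets 4.
Both Stag is a pure NE (Hunter 1: 8 ≥ 6; Hunter 2: 13 ≥ 9). Hunter 2 gets 13.
Every other cell has a profitable deviation for at least one player. Highest of {4, 13} is 13.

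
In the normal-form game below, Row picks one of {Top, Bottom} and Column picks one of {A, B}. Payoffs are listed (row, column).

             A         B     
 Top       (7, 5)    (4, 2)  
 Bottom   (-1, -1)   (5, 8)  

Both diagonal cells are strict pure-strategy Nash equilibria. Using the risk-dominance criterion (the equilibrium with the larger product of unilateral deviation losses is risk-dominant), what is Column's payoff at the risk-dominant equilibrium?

At (Top, A): Row loses 7 − (-1) = 8 by deviating; Column loses 5 − 2 = 3. Product = 8·3 = 24.
At (Bottom, B): Row loses 5 − 4 = 1 by deviating; Column loses 8 − (-1) = 9. Product = 1·9 = 9.
24 > 9, so (Top, A) is risk-dominant. Column's payoff there is 5.

5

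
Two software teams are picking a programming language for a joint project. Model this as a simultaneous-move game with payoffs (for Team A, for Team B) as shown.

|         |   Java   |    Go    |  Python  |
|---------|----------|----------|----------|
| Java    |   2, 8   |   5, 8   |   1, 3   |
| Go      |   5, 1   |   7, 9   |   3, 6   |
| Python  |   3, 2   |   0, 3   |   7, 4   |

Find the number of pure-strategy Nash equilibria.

2

Both Go: Team A gets 7 (best alternative 5); Team B gets 9 (best alternative 6). Neither deviates — NE.
Both Python: Team A gets 7 (best alternative 3); Team B gets 4 (best alternative 3). Neither deviates — NE.
Both Java is not a NE: Team A would switch to Go (5 > 2).
No other cell survives both best-response checks, so there are 2 pure NE.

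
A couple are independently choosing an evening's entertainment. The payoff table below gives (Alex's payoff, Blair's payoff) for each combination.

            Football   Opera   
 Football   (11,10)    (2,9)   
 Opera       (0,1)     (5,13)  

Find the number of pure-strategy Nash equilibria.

2

Both Football: Alex gets 11 (best alternative 0); Blair gets 10 (best alternative 9). Neither deviates — NE.
Both Opera: Alex gets 5 (best alternative 2); Blair gets 13 (best alternative 1). Neither deviates — NE.
(Football, Opera) is not a NE: Alex would switch to Opera (5 > 2).
No other cell survives both best-response checks, so there are 2 pure NE.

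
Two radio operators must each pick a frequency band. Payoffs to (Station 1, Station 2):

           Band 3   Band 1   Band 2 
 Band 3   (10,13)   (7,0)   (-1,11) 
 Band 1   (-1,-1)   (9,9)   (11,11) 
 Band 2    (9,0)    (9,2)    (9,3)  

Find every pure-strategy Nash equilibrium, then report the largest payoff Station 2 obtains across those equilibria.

Both Band 3 is a pure NE (Station 1: 10 ≥ 9; Station 2: 13 ≥ 11). Station 2 gets 13.
(Band 1, Band 2) is a pure NE (Station 1: 11 ≥ 9; Station 2: 11 ≥ 9). Station 2 gets 11.
Every other cell has a profitable deviation for at least one player. Highest of {13, 11} is 13.

13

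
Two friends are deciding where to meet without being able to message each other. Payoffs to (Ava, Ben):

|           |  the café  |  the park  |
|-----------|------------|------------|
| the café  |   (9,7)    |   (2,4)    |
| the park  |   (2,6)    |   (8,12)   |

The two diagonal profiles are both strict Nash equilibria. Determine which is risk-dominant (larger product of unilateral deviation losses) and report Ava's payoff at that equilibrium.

At both the café: Ava loses 9 − 2 = 7 by deviating; Ben loses 7 − 4 = 3. Product = 7·3 = 21.
At both the park: Ava loses 8 − 2 = 6 by deviating; Ben loses 12 − 6 = 6. Product = 6·6 = 36.
36 > 21, so both the park is risk-dominant. Ava's payoff there is 8.

8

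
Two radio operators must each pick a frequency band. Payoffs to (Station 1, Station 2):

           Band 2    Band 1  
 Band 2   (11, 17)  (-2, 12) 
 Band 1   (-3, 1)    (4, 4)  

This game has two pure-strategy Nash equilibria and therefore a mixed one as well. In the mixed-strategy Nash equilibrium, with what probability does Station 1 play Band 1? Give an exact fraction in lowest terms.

5/8

Station 1's mix p on Band 2 must make Station 2 indifferent between Band 2 and Band 1.
Station 2's payoff from Band 2: 17p + 1(1−p). From Band 1: 12p + 4(1−p).
Set equal: 5p = 3(1−p) → p = 3/8.
Probability on Band 1 is 1 − 3/8 = 5/8.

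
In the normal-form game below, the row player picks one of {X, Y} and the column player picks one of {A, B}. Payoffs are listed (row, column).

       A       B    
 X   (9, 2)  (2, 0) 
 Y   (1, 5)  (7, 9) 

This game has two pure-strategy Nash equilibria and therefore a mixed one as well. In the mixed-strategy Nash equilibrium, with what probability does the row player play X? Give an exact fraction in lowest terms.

The row player's mix p on X must make the column player indifferent between A and B.
The column player's payoff from A: 2p + 5(1−p). From B: 0p + 9(1−p).
Set equal: 2p = 4(1−p) → p = 4/6 = 2/3.

2/3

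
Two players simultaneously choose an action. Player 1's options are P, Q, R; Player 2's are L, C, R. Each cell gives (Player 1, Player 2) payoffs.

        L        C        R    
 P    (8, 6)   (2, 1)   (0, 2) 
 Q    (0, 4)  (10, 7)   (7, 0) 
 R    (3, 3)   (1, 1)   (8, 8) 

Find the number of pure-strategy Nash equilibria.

3

(P, L): Player 1 gets 8 (best alternative 3); Player 2 gets 6 (best alternative 2). Neither deviates — NE.
(Q, C): Player 1 gets 10 (best alternative 2); Player 2 gets 7 (best alternative 4). Neither deviates — NE.
(R, R): Player 1 gets 8 (best alternative 7); Player 2 gets 8 (best alternative 3). Neither deviates — NE.
(Q, L) is not a NE: Player 1 would switch to P (8 > 0).
No other cell survives both best-response checks, so there are 3 pure NE.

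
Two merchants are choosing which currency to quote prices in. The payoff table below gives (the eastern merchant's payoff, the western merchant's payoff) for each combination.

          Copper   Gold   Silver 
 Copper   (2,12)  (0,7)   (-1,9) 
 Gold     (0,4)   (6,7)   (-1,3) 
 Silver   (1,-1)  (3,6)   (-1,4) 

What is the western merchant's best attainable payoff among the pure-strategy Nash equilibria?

12

Both Copper is a pure NE (the eastern merchant: 2 ≥ 1; the western merchant: 12 ≥ 9). The western merchant gets 12.
Both Gold is a pure NE (the eastern merchant: 6 ≥ 3; the western merchant: 7 ≥ 4). The western merchant gets 7.
Every other cell has a profitable deviation for at least one player. Highest of {12, 7} is 12.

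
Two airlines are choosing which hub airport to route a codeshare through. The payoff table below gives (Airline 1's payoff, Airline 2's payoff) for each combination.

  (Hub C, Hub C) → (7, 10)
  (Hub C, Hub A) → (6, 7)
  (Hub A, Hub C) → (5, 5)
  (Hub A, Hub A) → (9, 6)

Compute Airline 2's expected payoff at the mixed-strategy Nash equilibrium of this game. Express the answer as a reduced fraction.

Airline 1 mixes with probability p on Hub C, chosen so Airline 2 is indifferent: 10p + 5(1−p) = 7p + 6(1−p) gives p = 1/4.
Airline 2's expected payoff is 10·1/4 + 5·3/4 = 25/4.

25/4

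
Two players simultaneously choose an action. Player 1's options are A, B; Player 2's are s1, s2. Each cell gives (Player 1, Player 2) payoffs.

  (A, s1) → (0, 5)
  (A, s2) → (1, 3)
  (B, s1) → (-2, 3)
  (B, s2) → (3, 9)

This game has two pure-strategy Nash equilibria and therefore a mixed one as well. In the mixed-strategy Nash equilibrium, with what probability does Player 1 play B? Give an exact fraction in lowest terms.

1/4

Player 1's mix p on A must make Player 2 indifferent between s1 and s2.
Player 2's payoff from s1: 5p + 3(1−p). From s2: 3p + 9(1−p).
Set equal: 2p = 6(1−p) → p = 6/8 = 3/4.
Probability on B is 1 − 3/4 = 1/4.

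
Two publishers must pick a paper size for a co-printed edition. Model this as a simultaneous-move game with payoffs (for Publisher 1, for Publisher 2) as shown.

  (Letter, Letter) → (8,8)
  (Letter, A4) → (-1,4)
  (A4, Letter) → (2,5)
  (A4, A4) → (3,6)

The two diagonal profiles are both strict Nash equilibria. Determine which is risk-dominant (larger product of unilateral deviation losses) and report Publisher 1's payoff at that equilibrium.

At both Letter: Publisher 1 loses 8 − 2 = 6 by deviating; Publisher 2 loses 8 − 4 = 4. Product = 6·4 = 24.
At both A4: Publisher 1 loses 3 − (-1) = 4 by deviating; Publisher 2 loses 6 − 5 = 1. Product = 4·1 = 4.
24 > 4, so both Letter is risk-dominant. Publisher 1's payoff there is 8.

8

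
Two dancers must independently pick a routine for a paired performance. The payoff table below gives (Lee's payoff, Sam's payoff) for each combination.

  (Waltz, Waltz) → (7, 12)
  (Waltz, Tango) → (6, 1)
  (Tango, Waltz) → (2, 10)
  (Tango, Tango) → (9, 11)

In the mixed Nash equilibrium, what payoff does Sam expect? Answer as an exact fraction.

Lee mixes with probability p on Waltz, chosen so Sam is indifferent: 12p + 10(1−p) = 1p + 11(1−p) gives p = 1/12.
Sam's expected payoff is 12·1/12 + 10·11/12 = 61/6.

61/6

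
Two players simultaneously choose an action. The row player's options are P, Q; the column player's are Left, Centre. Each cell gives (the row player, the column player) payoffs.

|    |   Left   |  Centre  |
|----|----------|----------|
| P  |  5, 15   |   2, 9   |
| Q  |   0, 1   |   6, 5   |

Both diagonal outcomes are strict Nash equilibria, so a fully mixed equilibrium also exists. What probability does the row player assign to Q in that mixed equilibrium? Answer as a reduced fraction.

3/5

The row player's mix p on P must make the column player indifferent between Left and Centre.
The column player's payoff from Left: 15p + 1(1−p). From Centre: 9p + 5(1−p).
Set equal: 6p = 4(1−p) → p = 4/10 = 2/5.
Probability on Q is 1 − 2/5 = 3/5.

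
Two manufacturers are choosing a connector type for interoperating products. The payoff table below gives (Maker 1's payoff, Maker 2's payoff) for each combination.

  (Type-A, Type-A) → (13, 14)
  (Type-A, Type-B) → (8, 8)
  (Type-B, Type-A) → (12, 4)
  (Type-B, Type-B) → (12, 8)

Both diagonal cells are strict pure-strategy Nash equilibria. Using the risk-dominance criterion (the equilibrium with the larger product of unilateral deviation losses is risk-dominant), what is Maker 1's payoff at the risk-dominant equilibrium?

12

At both Type-A: Maker 1 loses 13 − 12 = 1 by deviating; Maker 2 loses 14 − 8 = 6. Product = 1·6 = 6.
At both Type-B: Maker 1 loses 12 − 8 = 4 by deviating; Maker 2 loses 8 − 4 = 4. Product = 4·4 = 16.
16 > 6, so both Type-B is risk-dominant. Maker 1's payoff there is 12.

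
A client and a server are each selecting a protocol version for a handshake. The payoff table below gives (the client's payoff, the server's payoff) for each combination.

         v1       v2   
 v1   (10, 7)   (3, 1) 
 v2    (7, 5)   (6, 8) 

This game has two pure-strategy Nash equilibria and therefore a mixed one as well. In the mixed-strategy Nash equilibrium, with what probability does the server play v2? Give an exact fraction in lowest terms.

The server's mix q on v1 must make the client indifferent between v1 and v2.
The client's payoff from v1: 10q + 3(1−q). From v2: 7q + 6(1−q).
Set equal: 3q = 3(1−q) → q = 3/6 = 1/2.
Probability on v2 is 1 − 1/2 = 1/2.

1/2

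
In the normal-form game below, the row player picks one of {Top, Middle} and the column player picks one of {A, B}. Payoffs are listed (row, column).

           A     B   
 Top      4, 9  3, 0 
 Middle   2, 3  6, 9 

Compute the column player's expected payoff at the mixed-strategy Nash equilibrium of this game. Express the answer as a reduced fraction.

27/5

The row player mixes with probability p on Top, chosen so the column player is indifferent: 9p + 3(1−p) = 0p + 9(1−p) gives p = 2/5.
The column player's expected payoff is 9·2/5 + 3·3/5 = 27/5.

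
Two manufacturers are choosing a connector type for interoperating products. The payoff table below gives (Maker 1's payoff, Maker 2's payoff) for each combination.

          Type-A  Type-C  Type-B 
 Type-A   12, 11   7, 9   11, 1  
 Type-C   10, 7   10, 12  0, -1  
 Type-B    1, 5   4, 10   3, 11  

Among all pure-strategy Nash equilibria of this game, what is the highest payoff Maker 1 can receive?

Both Type-A is a pure NE (Maker 1: 12 ≥ 10; Maker 2: 11 ≥ 9). Maker 1 gets 12.
Both Type-C is a pure NE (Maker 1: 10 ≥ 7; Maker 2: 12 ≥ 7). Maker 1 gets 10.
Every other cell has a profitable deviation for at least one player. Highest of {12, 10} is 12.

12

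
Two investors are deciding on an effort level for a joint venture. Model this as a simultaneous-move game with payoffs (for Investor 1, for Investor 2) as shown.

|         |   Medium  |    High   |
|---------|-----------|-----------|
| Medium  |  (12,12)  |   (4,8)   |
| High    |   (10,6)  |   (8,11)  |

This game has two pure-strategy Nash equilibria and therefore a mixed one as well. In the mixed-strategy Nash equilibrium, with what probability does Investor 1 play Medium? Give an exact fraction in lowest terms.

Investor 1's mix p on Medium must make Investor 2 indifferent between Medium and High.
Investor 2's payoff from Medium: 12p + 6(1−p). From High: 8p + 11(1−p).
Set equal: 4p = 5(1−p) → p = 5/9.

5/9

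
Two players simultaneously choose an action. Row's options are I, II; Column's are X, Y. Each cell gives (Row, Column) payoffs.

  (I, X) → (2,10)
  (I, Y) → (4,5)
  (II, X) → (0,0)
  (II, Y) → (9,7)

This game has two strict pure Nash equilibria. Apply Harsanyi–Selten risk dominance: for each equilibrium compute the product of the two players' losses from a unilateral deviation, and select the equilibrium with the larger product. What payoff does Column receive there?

7

At (I, X): Row loses 2 − 0 = 2 by deviating; Column loses 10 − 5 = 5. Product = 2·5 = 10.
At (II, Y): Row loses 9 − 4 = 5 by deviating; Column loses 7 − 0 = 7. Product = 5·7 = 35.
35 > 10, so (II, Y) is risk-dominant. Column's payoff there is 7.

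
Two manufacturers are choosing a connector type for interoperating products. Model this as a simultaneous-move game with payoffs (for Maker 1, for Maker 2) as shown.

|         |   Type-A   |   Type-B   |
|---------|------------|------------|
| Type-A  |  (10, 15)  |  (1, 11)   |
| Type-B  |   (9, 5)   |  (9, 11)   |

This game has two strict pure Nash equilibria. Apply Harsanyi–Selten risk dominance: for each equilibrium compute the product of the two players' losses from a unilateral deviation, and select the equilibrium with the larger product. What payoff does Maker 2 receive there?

11

At both Type-A: Maker 1 loses 10 − 9 = 1 by deviating; Maker 2 loses 15 − 11 = 4. Product = 1·4 = 4.
At both Type-B: Maker 1 loses 9 − 1 = 8 by deviating; Maker 2 loses 11 − 5 = 6. Product = 8·6 = 48.
48 > 4, so both Type-B is risk-dominant. Maker 2's payoff there is 11.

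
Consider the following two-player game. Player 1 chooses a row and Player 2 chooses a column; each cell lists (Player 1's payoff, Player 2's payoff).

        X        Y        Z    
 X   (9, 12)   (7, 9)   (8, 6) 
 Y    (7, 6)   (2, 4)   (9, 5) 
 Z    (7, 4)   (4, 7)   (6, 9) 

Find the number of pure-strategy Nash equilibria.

1

Both X: Player 1 gets 9 (best alternative 7); Player 2 gets 12 (best alternative 9). Neither deviates — NE.
Both Z is not a NE: Player 1 would switch to Y (9 > 6).
No other cell survives both best-response checks, so there is 1 pure NE.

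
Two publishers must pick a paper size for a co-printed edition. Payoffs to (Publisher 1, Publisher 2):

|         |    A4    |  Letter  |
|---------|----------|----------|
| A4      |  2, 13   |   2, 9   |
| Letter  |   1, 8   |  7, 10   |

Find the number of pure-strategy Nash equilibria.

2

Both A4: Publisher 1 gets 2 (best alternative 1); Publisher 2 gets 13 (best alternative 9). Neither deviates — NE.
Both Letter: Publisher 1 gets 7 (best alternative 2); Publisher 2 gets 10 (best alternative 8). Neither deviates — NE.
(A4, Letter) is not a NE: Publisher 1 would switch to Letter (7 > 2).
No other cell survives both best-response checks, so there are 2 pure NE.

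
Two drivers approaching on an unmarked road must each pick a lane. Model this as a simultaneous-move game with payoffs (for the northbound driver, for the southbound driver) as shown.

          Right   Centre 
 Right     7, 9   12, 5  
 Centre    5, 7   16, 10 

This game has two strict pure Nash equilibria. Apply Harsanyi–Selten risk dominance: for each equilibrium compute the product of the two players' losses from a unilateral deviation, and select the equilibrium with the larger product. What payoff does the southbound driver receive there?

10

At both Right: the northbound driver loses 7 − 5 = 2 by deviating; the southbound driver loses 9 − 5 = 4. Product = 2·4 = 8.
At both Centre: the northbound driver loses 16 − 12 = 4 by deviating; the southbound driver loses 10 − 7 = 3. Product = 4·3 = 12.
12 > 8, so both Centre is risk-dominant. The southbound driver's payoff there is 10.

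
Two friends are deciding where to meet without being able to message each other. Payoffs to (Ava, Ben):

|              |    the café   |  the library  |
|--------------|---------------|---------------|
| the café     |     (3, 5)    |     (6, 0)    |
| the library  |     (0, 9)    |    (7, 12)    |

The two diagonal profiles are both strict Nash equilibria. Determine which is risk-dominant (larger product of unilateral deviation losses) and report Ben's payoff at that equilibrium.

5

At both the café: Ava loses 3 − 0 = 3 by deviating; Ben loses 5 − 0 = 5. Product = 3·5 = 15.
At both the library: Ava loses 7 − 6 = 1 by deviating; Ben loses 12 − 9 = 3. Product = 1·3 = 3.
15 > 3, so both the café is risk-dominant. Ben's payoff there is 5.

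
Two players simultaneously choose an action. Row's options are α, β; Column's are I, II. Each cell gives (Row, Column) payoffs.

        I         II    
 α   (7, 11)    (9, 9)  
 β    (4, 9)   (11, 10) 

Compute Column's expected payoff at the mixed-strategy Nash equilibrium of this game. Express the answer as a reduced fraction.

29/3

Row mixes with probability p on α, chosen so Column is indifferent: 11p + 9(1−p) = 9p + 10(1−p) gives p = 1/3.
Column's expected payoff is 11·1/3 + 9·2/3 = 29/3.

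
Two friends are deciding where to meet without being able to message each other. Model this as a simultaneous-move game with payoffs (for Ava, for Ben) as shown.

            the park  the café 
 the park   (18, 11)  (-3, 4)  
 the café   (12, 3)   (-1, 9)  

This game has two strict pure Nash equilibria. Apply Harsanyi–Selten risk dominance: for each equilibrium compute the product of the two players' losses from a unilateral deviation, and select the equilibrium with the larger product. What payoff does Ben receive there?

11

At both the park: Ava loses 18 − 12 = 6 by deviating; Ben loses 11 − 4 = 7. Product = 6·7 = 42.
At both the café: Ava loses -1 − (-3) = 2 by deviating; Ben loses 9 − 3 = 6. Product = 2·6 = 12.
42 > 12, so both the park is risk-dominant. Ben's payoff there is 11.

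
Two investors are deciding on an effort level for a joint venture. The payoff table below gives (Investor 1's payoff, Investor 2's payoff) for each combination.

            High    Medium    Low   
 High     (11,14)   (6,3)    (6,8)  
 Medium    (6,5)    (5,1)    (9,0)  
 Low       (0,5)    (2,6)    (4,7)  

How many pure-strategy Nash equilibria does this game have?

Both High: Investor 1 gets 11 (best alternative 6); Investor 2 gets 14 (best alternative 8). Neither deviates — NE.
Both Medium is not a NE: Investor 1 would switch to High (6 > 5).
No other cell survives both best-response checks, so there is 1 pure NE.

1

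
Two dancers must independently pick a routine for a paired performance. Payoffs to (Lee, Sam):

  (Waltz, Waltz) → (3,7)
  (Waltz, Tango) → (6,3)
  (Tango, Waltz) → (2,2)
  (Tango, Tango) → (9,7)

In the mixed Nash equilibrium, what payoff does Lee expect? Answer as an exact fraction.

Sam mixes with probability q on Waltz, chosen so Lee is indifferent: 3q + 6(1−q) = 2q + 9(1−q) gives q = 3/4.
Lee's expected payoff (from either row, since indifferent) is 3·3/4 + 6·1/4 = 15/4.

15/4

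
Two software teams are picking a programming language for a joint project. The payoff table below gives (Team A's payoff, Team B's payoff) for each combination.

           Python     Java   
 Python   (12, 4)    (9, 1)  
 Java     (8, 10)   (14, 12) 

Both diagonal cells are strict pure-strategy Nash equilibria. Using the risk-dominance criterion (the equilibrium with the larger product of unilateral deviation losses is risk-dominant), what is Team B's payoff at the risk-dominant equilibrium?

4

At both Python: Team A loses 12 − 8 = 4 by deviating; Team B loses 4 − 1 = 3. Product = 4·3 = 12.
At both Java: Team A loses 14 − 9 = 5 by deviating; Team B loses 12 − 10 = 2. Product = 5·2 = 10.
12 > 10, so both Python is risk-dominant. Team B's payoff there is 4.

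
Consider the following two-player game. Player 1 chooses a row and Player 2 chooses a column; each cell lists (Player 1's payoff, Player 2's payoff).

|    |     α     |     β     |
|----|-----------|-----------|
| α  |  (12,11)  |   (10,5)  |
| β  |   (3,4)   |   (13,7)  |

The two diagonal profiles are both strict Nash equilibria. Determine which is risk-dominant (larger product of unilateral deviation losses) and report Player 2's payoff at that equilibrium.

At both α: Player 1 loses 12 − 3 = 9 by deviating; Player 2 loses 11 − 5 = 6. Product = 9·6 = 54.
At both β: Player 1 loses 13 − 10 = 3 by deviating; Player 2 loses 7 − 4 = 3. Product = 3·3 = 9.
54 > 9, so both α is risk-dominant. Player 2's payoff there is 11.

11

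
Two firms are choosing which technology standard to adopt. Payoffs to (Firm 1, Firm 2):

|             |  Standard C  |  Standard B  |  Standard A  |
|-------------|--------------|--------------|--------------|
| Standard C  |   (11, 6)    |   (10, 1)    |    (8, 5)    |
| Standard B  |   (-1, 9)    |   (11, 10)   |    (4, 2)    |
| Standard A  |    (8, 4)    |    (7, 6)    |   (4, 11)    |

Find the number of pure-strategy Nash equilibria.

Both Standard C: Firm 1 gets 11 (best alternative 8); Firm 2 gets 6 (best alternative 5). Neither deviates — NE.
Both Standard B: Firm 1 gets 11 (best alternative 10); Firm 2 gets 10 (best alternative 9). Neither deviates — NE.
Both Standard A is not a NE: Firm 1 would switch to Standard C (8 > 4).
No other cell survives both best-response checks, so there are 2 pure NE.

2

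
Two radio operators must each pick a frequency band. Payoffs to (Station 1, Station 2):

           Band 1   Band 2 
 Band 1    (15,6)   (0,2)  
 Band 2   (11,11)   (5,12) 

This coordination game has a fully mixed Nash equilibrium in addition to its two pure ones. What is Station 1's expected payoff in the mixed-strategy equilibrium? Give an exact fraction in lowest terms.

Station 2 mixes with probability q on Band 1, chosen so Station 1 is indifferent: 15q + 0(1−q) = 11q + 5(1−q) gives q = 5/9.
Station 1's expected payoff (from either row, since indifferent) is 15·5/9 + 0·4/9 = 25/3.

25/3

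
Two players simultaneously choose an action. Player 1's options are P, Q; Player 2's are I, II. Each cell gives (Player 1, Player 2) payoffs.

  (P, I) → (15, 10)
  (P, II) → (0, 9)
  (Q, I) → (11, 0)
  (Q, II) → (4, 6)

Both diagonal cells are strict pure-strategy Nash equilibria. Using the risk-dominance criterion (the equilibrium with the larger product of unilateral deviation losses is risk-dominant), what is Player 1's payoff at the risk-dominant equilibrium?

At (P, I): Player 1 loses 15 − 11 = 4 by deviating; Player 2 loses 10 − 9 = 1. Product = 4·1 = 4.
At (Q, II): Player 1 loses 4 − 0 = 4 by deviating; Player 2 loses 6 − 0 = 6. Product = 4·6 = 24.
24 > 4, so (Q, II) is risk-dominant. Player 1's payoff there is 4.

4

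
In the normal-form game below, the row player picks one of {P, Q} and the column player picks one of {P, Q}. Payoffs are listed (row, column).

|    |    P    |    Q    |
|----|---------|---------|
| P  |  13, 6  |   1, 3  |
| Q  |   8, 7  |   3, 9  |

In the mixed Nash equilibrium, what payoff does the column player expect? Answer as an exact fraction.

33/5

The row player mixes with probability p on P, chosen so the column player is indifferent: 6p + 7(1−p) = 3p + 9(1−p) gives p = 2/5.
The column player's expected payoff is 6·2/5 + 7·3/5 = 33/5.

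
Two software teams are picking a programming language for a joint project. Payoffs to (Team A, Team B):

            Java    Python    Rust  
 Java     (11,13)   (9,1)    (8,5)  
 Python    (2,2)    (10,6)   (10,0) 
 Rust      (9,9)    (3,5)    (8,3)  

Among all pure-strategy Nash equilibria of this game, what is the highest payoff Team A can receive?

Both Java is a pure NE (Team A: 11 ≥ 9; Team B: 13 ≥ 5). Team A gets 11.
Both Python is a pure NE (Team A: 10 ≥ 9; Team B: 6 ≥ 2). Team A gets 10.
Every other cell has a profitable deviation for at least one player. Highest of {11, 10} is 11.

11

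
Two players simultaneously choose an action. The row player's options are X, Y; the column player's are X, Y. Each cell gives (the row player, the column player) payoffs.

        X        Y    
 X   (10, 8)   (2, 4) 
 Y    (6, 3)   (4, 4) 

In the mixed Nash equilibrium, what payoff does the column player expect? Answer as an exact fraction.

The row player mixes with probability p on X, chosen so the column player is indifferent: 8p + 3(1−p) = 4p + 4(1−p) gives p = 1/5.
The column player's expected payoff is 8·1/5 + 3·4/5 = 4.

4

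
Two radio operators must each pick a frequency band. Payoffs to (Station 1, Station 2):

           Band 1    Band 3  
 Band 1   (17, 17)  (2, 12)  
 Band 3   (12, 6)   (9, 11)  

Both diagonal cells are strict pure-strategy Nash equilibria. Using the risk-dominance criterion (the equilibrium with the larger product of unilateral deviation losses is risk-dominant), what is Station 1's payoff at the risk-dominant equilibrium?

At both Band 1: Station 1 loses 17 − 12 = 5 by deviating; Station 2 loses 17 − 12 = 5. Product = 5·5 = 25.
At both Band 3: Station 1 loses 9 − 2 = 7 by deviating; Station 2 loses 11 − 6 = 5. Product = 7·5 = 35.
35 > 25, so both Band 3 is risk-dominant. Station 1's payoff there is 9.

9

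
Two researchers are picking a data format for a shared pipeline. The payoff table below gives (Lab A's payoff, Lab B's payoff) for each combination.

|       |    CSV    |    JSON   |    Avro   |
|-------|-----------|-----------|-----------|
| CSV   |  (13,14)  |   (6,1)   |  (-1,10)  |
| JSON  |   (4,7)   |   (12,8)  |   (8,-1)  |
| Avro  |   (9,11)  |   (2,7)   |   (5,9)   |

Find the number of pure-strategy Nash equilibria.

Both CSV: Lab A gets 13 (best alternative 9); Lab B gets 14 (best alternative 10). Neither deviates — NE.
Both JSON: Lab A gets 12 (best alternative 6); Lab B gets 8 (best alternative 7). Neither deviates — NE.
Both Avro is not a NE: Lab A would switch to JSON (8 > 5).
No other cell survives both best-response checks, so there are 2 pure NE.

2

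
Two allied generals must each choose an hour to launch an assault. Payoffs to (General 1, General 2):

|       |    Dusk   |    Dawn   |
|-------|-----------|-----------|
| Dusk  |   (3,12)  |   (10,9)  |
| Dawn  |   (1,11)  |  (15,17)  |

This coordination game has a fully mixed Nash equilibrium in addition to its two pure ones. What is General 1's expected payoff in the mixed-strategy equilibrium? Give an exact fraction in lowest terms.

General 2 mixes with probability q on Dusk, chosen so General 1 is indifferent: 3q + 10(1−q) = 1q + 15(1−q) gives q = 5/7.
General 1's expected payoff (from either row, since indifferent) is 3·5/7 + 10·2/7 = 5.

5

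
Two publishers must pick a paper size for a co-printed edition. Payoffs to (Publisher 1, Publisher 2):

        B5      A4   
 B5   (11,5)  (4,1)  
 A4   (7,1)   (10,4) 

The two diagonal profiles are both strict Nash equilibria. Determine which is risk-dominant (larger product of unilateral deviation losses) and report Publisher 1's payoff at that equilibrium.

10

At both B5: Publisher 1 loses 11 − 7 = 4 by deviating; Publisher 2 loses 5 − 1 = 4. Product = 4·4 = 16.
At both A4: Publisher 1 loses 10 − 4 = 6 by deviating; Publisher 2 loses 4 − 1 = 3. Product = 6·3 = 18.
18 > 16, so both A4 is risk-dominant. Publisher 1's payoff there is 10.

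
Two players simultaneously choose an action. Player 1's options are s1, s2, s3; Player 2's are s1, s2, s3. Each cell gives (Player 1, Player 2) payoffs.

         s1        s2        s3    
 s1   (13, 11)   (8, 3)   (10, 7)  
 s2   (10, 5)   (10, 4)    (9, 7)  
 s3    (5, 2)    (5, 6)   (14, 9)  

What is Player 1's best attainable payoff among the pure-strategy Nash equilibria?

14

Both s1 is a pure NE (Player 1: 13 ≥ 10; Player 2: 11 ≥ 7). Player 1 gets 13.
Both s3 is a pure NE (Player 1: 14 ≥ 10; Player 2: 9 ≥ 6). Player 1 gets 14.
Every other cell has a profitable deviation for at least one player. Highest of {13, 14} is 14.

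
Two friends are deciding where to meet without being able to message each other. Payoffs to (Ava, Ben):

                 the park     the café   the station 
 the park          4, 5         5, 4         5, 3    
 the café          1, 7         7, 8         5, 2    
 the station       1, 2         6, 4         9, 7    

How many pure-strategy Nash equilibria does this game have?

3

Both the park: Ava gets 4 (best alternative 1); Ben gets 5 (best alternative 4). Neither deviates — NE.
Both the café: Ava gets 7 (best alternative 6); Ben gets 8 (best alternative 7). Neither deviates — NE.
Both the station: Ava gets 9 (best alternative 5); Ben gets 7 (best alternative 4). Neither deviates — NE.
(the park, the station) is not a NE: Ava would switch to the station (9 > 5).
No other cell survives both best-response checks, so there are 3 pure NE.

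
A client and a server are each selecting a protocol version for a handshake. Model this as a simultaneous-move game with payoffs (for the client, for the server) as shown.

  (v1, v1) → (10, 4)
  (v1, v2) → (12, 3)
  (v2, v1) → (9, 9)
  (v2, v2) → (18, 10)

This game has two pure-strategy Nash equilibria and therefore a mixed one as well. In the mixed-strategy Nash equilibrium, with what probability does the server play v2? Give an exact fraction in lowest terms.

1/7

The server's mix q on v1 must make the client indifferent between v1 and v2.
The client's payoff from v1: 10q + 12(1−q). From v2: 9q + 18(1−q).
Set equal: 1q = 6(1−q) → q = 6/7.
Probability on v2 is 1 − 6/7 = 1/7.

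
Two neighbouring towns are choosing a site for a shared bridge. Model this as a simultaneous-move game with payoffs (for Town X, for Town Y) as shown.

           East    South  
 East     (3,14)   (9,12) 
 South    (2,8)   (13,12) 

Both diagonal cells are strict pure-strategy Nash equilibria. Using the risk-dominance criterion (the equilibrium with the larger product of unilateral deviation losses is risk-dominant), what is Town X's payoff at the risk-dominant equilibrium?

13

At both East: Town X loses 3 − 2 = 1 by deviating; Town Y loses 14 − 12 = 2. Product = 1·2 = 2.
At both South: Town X loses 13 − 9 = 4 by deviating; Town Y loses 12 − 8 = 4. Product = 4·4 = 16.
16 > 2, so both South is risk-dominant. Town X's payoff there is 13.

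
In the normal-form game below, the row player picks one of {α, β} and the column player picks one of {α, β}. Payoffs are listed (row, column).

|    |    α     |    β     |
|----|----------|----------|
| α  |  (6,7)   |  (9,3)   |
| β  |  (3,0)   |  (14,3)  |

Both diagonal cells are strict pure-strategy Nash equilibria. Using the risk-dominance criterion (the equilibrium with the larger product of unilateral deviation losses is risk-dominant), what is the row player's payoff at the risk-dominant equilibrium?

At both α: the row player loses 6 − 3 = 3 by deviating; the column player loses 7 − 3 = 4. Product = 3·4 = 12.
At both β: the row player loses 14 − 9 = 5 by deviating; the column player loses 3 − 0 = 3. Product = 5·3 = 15.
15 > 12, so both β is risk-dominant. The row player's payoff there is 14.

14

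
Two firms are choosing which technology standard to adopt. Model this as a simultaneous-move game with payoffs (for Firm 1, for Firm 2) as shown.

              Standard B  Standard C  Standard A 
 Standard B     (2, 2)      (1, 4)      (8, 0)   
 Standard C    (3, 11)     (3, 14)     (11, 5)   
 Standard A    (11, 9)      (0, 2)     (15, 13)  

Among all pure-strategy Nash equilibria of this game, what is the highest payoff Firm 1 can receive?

15

Both Standard C is a pure NE (Firm 1: 3 ≥ 1; Firm 2: 14 ≥ 11). Firm 1 gets 3.
Both Standard A is a pure NE (Firm 1: 15 ≥ 11; Firm 2: 13 ≥ 9). Firm 1 gets 15.
Every other cell has a profitable deviation for at least one player. Highest of {3, 15} is 15.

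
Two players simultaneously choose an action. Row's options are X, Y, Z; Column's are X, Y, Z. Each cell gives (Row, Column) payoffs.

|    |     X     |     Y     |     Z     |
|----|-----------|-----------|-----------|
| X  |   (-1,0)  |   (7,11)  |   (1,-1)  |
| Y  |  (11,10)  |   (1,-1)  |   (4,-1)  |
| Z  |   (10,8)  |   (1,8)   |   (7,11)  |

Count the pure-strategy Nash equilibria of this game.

(X, Y): Row gets 7 (best alternative 1); Column gets 11 (best alternative 0). Neither deviates — NE.
(Y, X): Row gets 11 (best alternative 10); Column gets 10 (best alternative -1). Neither deviates — NE.
Both Z: Row gets 7 (best alternative 4); Column gets 11 (best alternative 8). Neither deviates — NE.
Both X is not a NE: Row would switch to Y (11 > -1).
No other cell survives both best-response checks, so there are 3 pure NE.

3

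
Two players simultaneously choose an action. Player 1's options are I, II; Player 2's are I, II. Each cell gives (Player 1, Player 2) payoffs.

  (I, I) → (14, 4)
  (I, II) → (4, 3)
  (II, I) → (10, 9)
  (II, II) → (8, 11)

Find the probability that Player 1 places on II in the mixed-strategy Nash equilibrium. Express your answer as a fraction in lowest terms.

Player 1's mix p on I must make Player 2 indifferent between I and II.
Player 2's payoff from I: 4p + 9(1−p). From II: 3p + 11(1−p).
Set equal: 1p = 2(1−p) → p = 2/3.
Probability on II is 1 − 2/3 = 1/3.

1/3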